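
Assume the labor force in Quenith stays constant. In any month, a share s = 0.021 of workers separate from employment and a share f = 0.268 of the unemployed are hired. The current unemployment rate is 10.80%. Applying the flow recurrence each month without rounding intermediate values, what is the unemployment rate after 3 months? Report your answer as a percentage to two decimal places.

Unemployment rate after three months ≈ 8.54%.

With a fixed labor force, u_{t+1} = u_t + s·(1−u_t) − f·u_t = u_t·(1−s−f) + s.
Here 1−s−f = 0.711 and s = 0.021.
u_1 = 0.108000 × 0.711 + 0.021 = 0.097788.
u_2 = 0.097788 × 0.711 + 0.021 = 0.090527.
u_3 = 0.090527 × 0.711 + 0.021 = 0.085365.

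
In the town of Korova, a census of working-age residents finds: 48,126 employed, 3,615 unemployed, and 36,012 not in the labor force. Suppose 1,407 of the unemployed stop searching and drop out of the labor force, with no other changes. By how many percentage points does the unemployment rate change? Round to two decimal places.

Initially, labor force = 48,126 + 3,615 = 51,741, so u = 3,615/51,741 = 6.99%.
After the change, unemployed and labor force both fall by 1,407 → E = 48,126, U = 2,208, labor force = 50,334.
New unemployment rate = 2,208 / 50,334 = 4.39%.
Change = 4.39% − 6.99% = −2.60 percentage points.

The unemployment rate changes by −2.60 percentage points.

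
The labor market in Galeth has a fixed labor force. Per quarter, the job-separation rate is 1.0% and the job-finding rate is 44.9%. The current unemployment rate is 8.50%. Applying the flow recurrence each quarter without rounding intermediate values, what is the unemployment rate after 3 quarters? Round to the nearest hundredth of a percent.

With a fixed labor force, u_{t+1} = u_t + s·(1−u_t) − f·u_t = u_t·(1−s−f) + s.
Here 1−s−f = 0.541 and s = 0.010.
u_1 = 0.085000 × 0.541 + 0.010 = 0.055985.
u_2 = 0.055985 × 0.541 + 0.010 = 0.040288.
u_3 = 0.040288 × 0.541 + 0.010 = 0.031796.

Unemployment rate after three quarters ≈ 3.18%.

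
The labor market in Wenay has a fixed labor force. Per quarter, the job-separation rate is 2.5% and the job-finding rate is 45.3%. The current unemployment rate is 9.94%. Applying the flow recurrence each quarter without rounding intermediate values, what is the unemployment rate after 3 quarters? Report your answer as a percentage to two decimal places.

With a fixed labor force, u_{t+1} = u_t + s·(1−u_t) − f·u_t = u_t·(1−s−f) + s.
Here 1−s−f = 0.522 and s = 0.025.
u_1 = 0.099400 × 0.522 + 0.025 = 0.076887.
u_2 = 0.076887 × 0.522 + 0.025 = 0.065135.
u_3 = 0.065135 × 0.522 + 0.025 = 0.059000.

Unemployment rate after three quarters ≈ 5.90%.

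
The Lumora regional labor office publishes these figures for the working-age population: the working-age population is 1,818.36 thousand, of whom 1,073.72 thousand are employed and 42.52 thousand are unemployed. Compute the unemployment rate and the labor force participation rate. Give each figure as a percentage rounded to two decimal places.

Labor force = employed + unemployed = 1,073.72 + 42.52 = 1,116.24 thousand.
Unemployment rate = 42.52 / 1,116.24 = 3.81%.
Labor force participation rate = 1,116.24 / 1,818.36 = 61.39%.

Unemployment rate ≈ 3.81%; labor force participation rate ≈ 61.39%.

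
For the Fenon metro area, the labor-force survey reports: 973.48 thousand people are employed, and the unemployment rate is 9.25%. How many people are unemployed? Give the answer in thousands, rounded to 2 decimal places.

About 99.23 thousand are unemployed.

Let U be the number unemployed. The labor force is E + U, and U/(E+U) = 0.0925.
So U = 0.0925 × 973.48 / (1 − 0.0925) = 90.0469 / 0.9075 ≈ 99.23 thousand.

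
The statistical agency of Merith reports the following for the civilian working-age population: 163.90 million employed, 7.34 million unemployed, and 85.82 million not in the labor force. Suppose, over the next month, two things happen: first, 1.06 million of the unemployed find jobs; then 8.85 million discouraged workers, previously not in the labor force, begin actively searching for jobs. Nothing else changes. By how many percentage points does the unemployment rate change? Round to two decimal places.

Initially, labor force = 163.90 + 7.34 = 171.24 million, so u = 7.34/171.24 = 4.29%.
After the first change, unemployed falls and employed rises by 1.06; labor force unchanged → E = 164.96, U = 6.28, labor force = 171.24 million.
After the second change, unemployed and labor force both rise by 8.85 → E = 164.96, U = 15.13, labor force = 180.09 million.
New unemployment rate = 15.13 / 180.09 = 8.40%.
Change = 8.40% − 4.29% = +4.11 percentage points.

The unemployment rate changes by +4.11 percentage points.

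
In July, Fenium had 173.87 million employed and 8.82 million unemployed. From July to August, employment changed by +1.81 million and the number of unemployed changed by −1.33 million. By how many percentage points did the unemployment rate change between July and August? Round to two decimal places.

July: labor force = 173.87 + 8.82 = 182.69; u = 8.82/182.69 = 4.83%.
August: labor force = 175.68 + 7.49 = 183.17; u = 7.49/183.17 = 4.09%.
Change = 4.09% − 4.83% = −0.74 pp.

The unemployment rate changed by −0.74 percentage points.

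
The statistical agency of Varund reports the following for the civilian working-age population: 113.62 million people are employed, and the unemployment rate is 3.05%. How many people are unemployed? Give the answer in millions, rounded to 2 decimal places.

Let U be the number unemployed. The labor force is E + U, and U/(E+U) = 0.0305.
So U = 0.0305 × 113.62 / (1 − 0.0305) = 3.4654 / 0.9695 ≈ 3.57 million.

About 3.57 million are unemployed.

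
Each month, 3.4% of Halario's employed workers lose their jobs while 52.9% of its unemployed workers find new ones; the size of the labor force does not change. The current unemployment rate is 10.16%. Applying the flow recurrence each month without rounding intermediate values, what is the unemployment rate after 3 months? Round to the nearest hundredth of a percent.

Unemployment rate after three months ≈ 6.38%.

With a fixed labor force, u_{t+1} = u_t + s·(1−u_t) − f·u_t = u_t·(1−s−f) + s.
Here 1−s−f = 0.437 and s = 0.034.
u_1 = 0.101600 × 0.437 + 0.034 = 0.078399.
u_2 = 0.078399 × 0.437 + 0.034 = 0.068260.
u_3 = 0.068260 × 0.437 + 0.034 = 0.063830.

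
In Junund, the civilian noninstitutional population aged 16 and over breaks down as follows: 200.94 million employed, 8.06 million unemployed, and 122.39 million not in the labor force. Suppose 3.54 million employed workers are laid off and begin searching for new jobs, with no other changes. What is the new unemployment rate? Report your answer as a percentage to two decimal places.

Initially, labor force = 200.94 + 8.06 = 209.00 million, so u = 8.06/209.00 = 3.86%.
After the change, employed falls and unemployed rises by 3.54; labor force unchanged → E = 197.40, U = 11.60, labor force = 209.00 million.
New unemployment rate = 11.60 / 209.00 = 5.55%.

New unemployment rate ≈ 5.55%.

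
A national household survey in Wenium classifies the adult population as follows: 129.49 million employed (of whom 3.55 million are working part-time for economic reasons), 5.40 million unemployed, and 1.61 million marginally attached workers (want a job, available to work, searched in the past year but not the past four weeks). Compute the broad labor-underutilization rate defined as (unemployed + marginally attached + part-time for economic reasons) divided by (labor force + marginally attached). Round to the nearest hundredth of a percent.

Labor force = 129.49 + 5.40 = 134.89 million.
Numerator = 5.40 + 1.61 + 3.55 = 10.56 million.
Denominator = 134.89 + 1.61 = 136.50 million.
Broad rate = 10.56 / 136.50 = 7.74%.

Broad underutilization rate ≈ 7.74%.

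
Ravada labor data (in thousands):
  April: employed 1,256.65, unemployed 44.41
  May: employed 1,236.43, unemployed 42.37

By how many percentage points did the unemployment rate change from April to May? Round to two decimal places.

The unemployment rate changed by −0.10 percentage points.

April: labor force = 1,256.65 + 44.41 = 1,301.06; u = 44.41/1,301.06 = 3.41%.
May: labor force = 1,236.43 + 42.37 = 1,278.80; u = 42.37/1,278.80 = 3.31%.
Change = 3.31% − 3.41% = −0.10 pp.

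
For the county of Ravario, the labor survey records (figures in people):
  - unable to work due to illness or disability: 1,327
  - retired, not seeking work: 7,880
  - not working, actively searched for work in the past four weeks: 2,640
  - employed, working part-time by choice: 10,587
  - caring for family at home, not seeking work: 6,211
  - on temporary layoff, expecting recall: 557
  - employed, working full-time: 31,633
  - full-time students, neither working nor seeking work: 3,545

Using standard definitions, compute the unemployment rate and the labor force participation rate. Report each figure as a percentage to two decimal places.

Unemployment rate ≈ 7.04%; labor force participation rate ≈ 70.55%.

Employed = 10,587 + 31,633 = 42,220.
Unemployed = 2,640 + 557 = 3,197 (jobless and actively searching, or on temporary layoff).
Labor force = 42,220 + 3,197 = 45,417.
Not in labor force = 1,327 + 7,880 + 6,211 + 3,545 = 18,963 (those not working and not actively searching are outside the labor force).
Civilian working-age population = 45,417 + 18,963 = 64,380.
Unemployment rate = 3,197 / 45,417 = 7.04%.
Labor force participation rate = 45,417 / 64,380 = 70.55%.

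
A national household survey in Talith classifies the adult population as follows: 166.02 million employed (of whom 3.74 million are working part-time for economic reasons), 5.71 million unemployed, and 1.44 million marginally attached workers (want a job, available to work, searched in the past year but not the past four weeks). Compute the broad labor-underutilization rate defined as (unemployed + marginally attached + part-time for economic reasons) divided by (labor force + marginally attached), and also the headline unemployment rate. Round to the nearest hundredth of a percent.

Labor force = 166.02 + 5.71 = 171.73 million.
Numerator = 5.71 + 1.44 + 3.74 = 10.89 million.
Denominator = 171.73 + 1.44 = 173.17 million.
Broad rate = 10.89 / 173.17 = 6.29%.
Headline unemployment rate = 5.71 / 171.73 = 3.32%.

Broad underutilization rate ≈ 6.29%; headline unemployment rate ≈ 3.32%.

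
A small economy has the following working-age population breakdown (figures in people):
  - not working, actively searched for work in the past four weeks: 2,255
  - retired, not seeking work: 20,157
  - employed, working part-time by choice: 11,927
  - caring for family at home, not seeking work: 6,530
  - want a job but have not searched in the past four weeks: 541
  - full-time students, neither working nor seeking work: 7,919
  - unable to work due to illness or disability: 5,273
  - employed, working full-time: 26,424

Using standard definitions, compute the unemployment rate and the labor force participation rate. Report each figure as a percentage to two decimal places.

Employed = 11,927 + 26,424 = 38,351.
Unemployed = 2,255.
Labor force = 38,351 + 2,255 = 40,606.
Not in labor force = 20,157 + 6,530 + 541 + 7,919 + 5,273 = 40,420 (those not working and not actively searching are outside the labor force — including those who want a job but have given up searching).
Civilian working-age population = 40,606 + 40,420 = 81,026.
Unemployment rate = 2,255 / 40,606 = 5.55%.
Labor force participation rate = 40,606 / 81,026 = 50.11%.

Unemployment rate ≈ 5.55%; labor force participation rate ≈ 50.11%.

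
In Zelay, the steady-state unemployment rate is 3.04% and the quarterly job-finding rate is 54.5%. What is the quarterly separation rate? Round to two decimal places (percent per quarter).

From u* = s/(s+f): s = u·f/(1−u).
s = 0.0304 × 54.5 / (1 − 0.0304) = 1.6568 / 0.9696 ≈ 1.71% per quarter.

Separation rate ≈ 1.71% per quarter.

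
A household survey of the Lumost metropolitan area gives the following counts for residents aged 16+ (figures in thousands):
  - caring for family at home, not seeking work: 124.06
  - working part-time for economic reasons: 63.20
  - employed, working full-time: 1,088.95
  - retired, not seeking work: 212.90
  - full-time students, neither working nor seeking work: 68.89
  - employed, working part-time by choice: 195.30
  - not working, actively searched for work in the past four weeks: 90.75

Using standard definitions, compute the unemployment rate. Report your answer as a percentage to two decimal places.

Unemployment rate ≈ 6.31%.

Employed = 63.20 + 1,088.95 + 195.30 = 1,347.45 thousand (anyone who worked, including part-time for economic reasons, counts as employed).
Unemployed = 90.75 thousand.
Labor force = 1,347.45 + 90.75 = 1,438.20 thousand.
Unemployment rate = 90.75 / 1,438.20 = 6.31%.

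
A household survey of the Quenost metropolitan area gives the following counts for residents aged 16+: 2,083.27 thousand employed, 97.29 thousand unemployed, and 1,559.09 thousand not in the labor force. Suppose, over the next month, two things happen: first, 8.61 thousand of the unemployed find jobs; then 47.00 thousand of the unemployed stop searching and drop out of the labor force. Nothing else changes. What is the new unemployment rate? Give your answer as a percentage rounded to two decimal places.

New unemployment rate ≈ 1.95%.

Initially, labor force = 2,083.27 + 97.29 = 2,180.56 thousand, so u = 97.29/2,180.56 = 4.46%.
After the first change, unemployed falls and employed rises by 8.61; labor force unchanged → E = 2,091.88, U = 88.68, labor force = 2,180.56 thousand.
After the second change, unemployed and labor force both fall by 47.00 → E = 2,091.88, U = 41.68, labor force = 2,133.56 thousand.
New unemployment rate = 41.68 / 2,133.56 = 1.95%.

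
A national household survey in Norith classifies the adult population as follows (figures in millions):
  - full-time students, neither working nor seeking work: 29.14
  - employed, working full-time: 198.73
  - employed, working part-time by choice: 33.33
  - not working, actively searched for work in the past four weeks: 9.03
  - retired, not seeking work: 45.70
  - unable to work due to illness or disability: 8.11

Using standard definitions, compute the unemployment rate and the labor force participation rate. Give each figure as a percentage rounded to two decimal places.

Unemployment rate ≈ 3.75%; labor force participation rate ≈ 74.40%.

Employed = 198.73 + 33.33 = 232.06 million.
Unemployed = 9.03 million.
Labor force = 232.06 + 9.03 = 241.09 million.
Not in labor force = 29.14 + 45.70 + 8.11 = 82.95 million (those not working and not actively searching are outside the labor force).
Civilian working-age population = 241.09 + 82.95 = 324.04 million.
Unemployment rate = 9.03 / 241.09 = 3.75%.
Labor force participation rate = 241.09 / 324.04 = 74.40%.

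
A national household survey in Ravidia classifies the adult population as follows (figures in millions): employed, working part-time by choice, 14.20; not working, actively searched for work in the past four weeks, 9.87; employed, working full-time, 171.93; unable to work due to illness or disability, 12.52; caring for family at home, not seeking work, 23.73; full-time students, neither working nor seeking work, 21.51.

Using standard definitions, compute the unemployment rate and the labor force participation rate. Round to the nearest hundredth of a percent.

Employed = 14.20 + 171.93 = 186.13 million.
Unemployed = 9.87 million.
Labor force = 186.13 + 9.87 = 196.00 million.
Not in labor force = 12.52 + 23.73 + 21.51 = 57.76 million (those not working and not actively searching are outside the labor force).
Civilian working-age population = 196.00 + 57.76 = 253.76 million.
Unemployment rate = 9.87 / 196.00 = 5.04%.
Labor force participation rate = 196.00 / 253.76 = 77.24%.

Unemployment rate ≈ 5.04%; labor force participation rate ≈ 77.24%.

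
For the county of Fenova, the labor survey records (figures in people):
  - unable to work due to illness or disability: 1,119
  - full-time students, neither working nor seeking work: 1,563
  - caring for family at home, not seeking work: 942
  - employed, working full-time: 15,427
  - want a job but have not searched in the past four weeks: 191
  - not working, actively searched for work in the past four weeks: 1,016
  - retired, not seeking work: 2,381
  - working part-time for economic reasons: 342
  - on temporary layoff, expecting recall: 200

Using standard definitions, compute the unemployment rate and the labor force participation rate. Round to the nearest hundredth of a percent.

Unemployment rate ≈ 7.16%; labor force participation rate ≈ 73.27%.

Employed = 15,427 + 342 = 15,769 (anyone who worked, including part-time for economic reasons, counts as employed).
Unemployed = 1,016 + 200 = 1,216 (jobless and actively searching, or on temporary layoff).
Labor force = 15,769 + 1,216 = 16,985.
Not in labor force = 1,119 + 1,563 + 942 + 191 + 2,381 = 6,196 (those not working and not actively searching are outside the labor force — including those who want a job but have given up searching).
Civilian working-age population = 16,985 + 6,196 = 23,181.
Unemployment rate = 1,216 / 16,985 = 7.16%.
Labor force participation rate = 16,985 / 23,181 = 73.27%.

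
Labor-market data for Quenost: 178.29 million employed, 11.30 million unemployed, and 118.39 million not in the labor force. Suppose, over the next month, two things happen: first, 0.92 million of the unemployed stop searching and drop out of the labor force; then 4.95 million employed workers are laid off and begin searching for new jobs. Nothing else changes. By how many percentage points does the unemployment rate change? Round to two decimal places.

The unemployment rate changes by +2.17 percentage points.

Initially, labor force = 178.29 + 11.30 = 189.59 million, so u = 11.30/189.59 = 5.96%.
After the first change, unemployed and labor force both fall by 0.92 → E = 178.29, U = 10.38, labor force = 188.67 million.
After the second change, employed falls and unemployed rises by 4.95; labor force unchanged → E = 173.34, U = 15.33, labor force = 188.67 million.
New unemployment rate = 15.33 / 188.67 = 8.13%.
Change = 8.13% − 5.96% = +2.17 percentage points.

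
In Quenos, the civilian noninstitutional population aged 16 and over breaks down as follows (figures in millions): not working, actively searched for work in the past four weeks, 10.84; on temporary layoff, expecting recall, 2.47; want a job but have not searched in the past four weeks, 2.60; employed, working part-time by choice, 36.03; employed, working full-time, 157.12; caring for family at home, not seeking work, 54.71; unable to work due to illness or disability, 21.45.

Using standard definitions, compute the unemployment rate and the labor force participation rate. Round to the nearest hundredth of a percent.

Unemployment rate ≈ 6.45%; labor force participation rate ≈ 72.39%.

Employed = 36.03 + 157.12 = 193.15 million.
Unemployed = 10.84 + 2.47 = 13.31 million (jobless and actively searching, or on temporary layoff).
Labor force = 193.15 + 13.31 = 206.46 million.
Not in labor force = 2.60 + 54.71 + 21.45 = 78.76 million (those not working and not actively searching are outside the labor force — including those who want a job but have given up searching).
Civilian working-age population = 206.46 + 78.76 = 285.22 million.
Unemployment rate = 13.31 / 206.46 = 6.45%.
Labor force participation rate = 206.46 / 285.22 = 72.39%.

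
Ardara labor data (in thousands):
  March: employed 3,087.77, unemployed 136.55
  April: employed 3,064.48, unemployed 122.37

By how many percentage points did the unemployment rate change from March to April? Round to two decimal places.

March: labor force = 3,087.77 + 136.55 = 3,224.32; u = 136.55/3,224.32 = 4.24%.
April: labor force = 3,064.48 + 122.37 = 3,186.85; u = 122.37/3,186.85 = 3.84%.
Change = 3.84% − 4.24% = −0.40 pp.

The unemployment rate changed by −0.40 percentage points.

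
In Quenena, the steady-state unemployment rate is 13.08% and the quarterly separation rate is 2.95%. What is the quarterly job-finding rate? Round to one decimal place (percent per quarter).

Job-finding rate ≈ 19.6% per quarter.

From u* = s/(s+f): f = s·(1−u)/u.
f = 2.95 × (1 − 0.1308) / 0.1308 = 2.5641 / 0.1308 ≈ 19.6% per quarter.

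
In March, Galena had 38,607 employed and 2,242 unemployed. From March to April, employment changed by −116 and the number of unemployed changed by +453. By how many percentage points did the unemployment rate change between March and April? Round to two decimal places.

The unemployment rate changed by +1.05 percentage points.

March: labor force = 38,607 + 2,242 = 40,849; u = 2,242/40,849 = 5.49%.
April: labor force = 38,491 + 2,695 = 41,186; u = 2,695/41,186 = 6.54%.
Change = 6.54% − 5.49% = +1.05 pp.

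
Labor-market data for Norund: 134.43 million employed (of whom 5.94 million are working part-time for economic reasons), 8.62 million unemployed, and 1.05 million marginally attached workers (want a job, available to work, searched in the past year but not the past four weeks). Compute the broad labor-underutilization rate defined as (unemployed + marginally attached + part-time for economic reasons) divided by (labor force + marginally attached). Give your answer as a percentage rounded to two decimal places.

Broad underutilization rate ≈ 10.83%.

Labor force = 134.43 + 8.62 = 143.05 million.
Numerator = 8.62 + 1.05 + 5.94 = 15.61 million.
Denominator = 143.05 + 1.05 = 144.10 million.
Broad rate = 15.61 / 144.10 = 10.83%.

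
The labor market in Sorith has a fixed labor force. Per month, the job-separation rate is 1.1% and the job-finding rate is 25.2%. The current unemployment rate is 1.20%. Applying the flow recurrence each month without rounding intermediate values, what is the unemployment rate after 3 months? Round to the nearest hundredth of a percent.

With a fixed labor force, u_{t+1} = u_t + s·(1−u_t) − f·u_t = u_t·(1−s−f) + s.
Here 1−s−f = 0.737 and s = 0.011.
u_1 = 0.012000 × 0.737 + 0.011 = 0.019844.
u_2 = 0.019844 × 0.737 + 0.011 = 0.025625.
u_3 = 0.025625 × 0.737 + 0.011 = 0.029886.

Unemployment rate after three months ≈ 2.99%.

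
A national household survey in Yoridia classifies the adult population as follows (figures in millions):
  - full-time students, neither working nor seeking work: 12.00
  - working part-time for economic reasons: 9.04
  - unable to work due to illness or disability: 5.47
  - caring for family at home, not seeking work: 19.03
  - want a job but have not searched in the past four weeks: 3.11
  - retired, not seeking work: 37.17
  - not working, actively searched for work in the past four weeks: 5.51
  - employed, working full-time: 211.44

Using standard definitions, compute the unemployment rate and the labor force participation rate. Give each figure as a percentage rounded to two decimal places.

Unemployment rate ≈ 2.44%; labor force participation rate ≈ 74.64%.

Employed = 9.04 + 211.44 = 220.48 million (anyone who worked, including part-time for economic reasons, counts as employed).
Unemployed = 5.51 million.
Labor force = 220.48 + 5.51 = 225.99 million.
Not in labor force = 12.00 + 5.47 + 19.03 + 3.11 + 37.17 = 76.78 million (those not working and not actively searching are outside the labor force — including those who want a job but have given up searching).
Civilian working-age population = 225.99 + 76.78 = 302.77 million.
Unemployment rate = 5.51 / 225.99 = 2.44%.
Labor force participation rate = 225.99 / 302.77 = 74.64%.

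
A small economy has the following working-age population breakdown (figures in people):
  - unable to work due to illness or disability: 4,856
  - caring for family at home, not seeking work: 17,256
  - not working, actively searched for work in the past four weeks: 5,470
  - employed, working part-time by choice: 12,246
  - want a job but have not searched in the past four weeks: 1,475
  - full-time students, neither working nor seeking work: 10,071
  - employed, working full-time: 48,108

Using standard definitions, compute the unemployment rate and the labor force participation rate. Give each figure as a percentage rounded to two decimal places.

Employed = 12,246 + 48,108 = 60,354.
Unemployed = 5,470.
Labor force = 60,354 + 5,470 = 65,824.
Not in labor force = 4,856 + 17,256 + 1,475 + 10,071 = 33,658 (those not working and not actively searching are outside the labor force — including those who want a job but have given up searching).
Civilian working-age population = 65,824 + 33,658 = 99,482.
Unemployment rate = 5,470 / 65,824 = 8.31%.
Labor force participation rate = 65,824 / 99,482 = 66.17%.

Unemployment rate ≈ 8.31%; labor force participation rate ≈ 66.17%.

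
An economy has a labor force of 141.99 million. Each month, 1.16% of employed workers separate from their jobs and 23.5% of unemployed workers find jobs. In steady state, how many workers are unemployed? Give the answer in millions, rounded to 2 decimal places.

About 6.68 million are unemployed in steady state.

Steady-state unemployment rate u* = s/(s+f) = 1.16/(1.16+23.5) = 0.047040.
Unemployed = u* × labor force = 0.047040 × 141.99 ≈ 6.68 million.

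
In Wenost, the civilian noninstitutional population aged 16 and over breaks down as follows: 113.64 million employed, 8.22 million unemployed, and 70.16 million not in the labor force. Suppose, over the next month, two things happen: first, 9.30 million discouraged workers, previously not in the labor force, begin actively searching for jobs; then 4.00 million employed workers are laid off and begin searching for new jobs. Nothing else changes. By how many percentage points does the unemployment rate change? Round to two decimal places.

Initially, labor force = 113.64 + 8.22 = 121.86 million, so u = 8.22/121.86 = 6.75%.
After the first change, unemployed and labor force both rise by 9.30 → E = 113.64, U = 17.52, labor force = 131.16 million.
After the second change, employed falls and unemployed rises by 4.00; labor force unchanged → E = 109.64, U = 21.52, labor force = 131.16 million.
New unemployment rate = 21.52 / 131.16 = 16.41%.
Change = 16.41% − 6.75% = +9.66 percentage points.

The unemployment rate changes by +9.66 percentage points.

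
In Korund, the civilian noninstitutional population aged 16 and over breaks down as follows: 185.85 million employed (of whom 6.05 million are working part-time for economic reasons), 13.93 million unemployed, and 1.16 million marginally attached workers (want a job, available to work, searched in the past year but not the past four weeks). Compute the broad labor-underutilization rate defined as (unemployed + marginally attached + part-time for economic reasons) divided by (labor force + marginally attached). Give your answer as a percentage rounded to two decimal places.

Broad underutilization rate ≈ 10.52%.

Labor force = 185.85 + 13.93 = 199.78 million.
Numerator = 13.93 + 1.16 + 6.05 = 21.14 million.
Denominator = 199.78 + 1.16 = 200.94 million.
Broad rate = 21.14 / 200.94 = 10.52%.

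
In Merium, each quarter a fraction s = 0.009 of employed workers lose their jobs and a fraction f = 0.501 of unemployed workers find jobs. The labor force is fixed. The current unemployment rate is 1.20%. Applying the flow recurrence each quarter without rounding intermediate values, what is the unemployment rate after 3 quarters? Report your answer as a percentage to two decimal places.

Unemployment rate after three quarters ≈ 1.70%.

With a fixed labor force, u_{t+1} = u_t + s·(1−u_t) − f·u_t = u_t·(1−s−f) + s.
Here 1−s−f = 0.490 and s = 0.009.
u_1 = 0.012000 × 0.490 + 0.009 = 0.014880.
u_2 = 0.014880 × 0.490 + 0.009 = 0.016291.
u_3 = 0.016291 × 0.490 + 0.009 = 0.016983.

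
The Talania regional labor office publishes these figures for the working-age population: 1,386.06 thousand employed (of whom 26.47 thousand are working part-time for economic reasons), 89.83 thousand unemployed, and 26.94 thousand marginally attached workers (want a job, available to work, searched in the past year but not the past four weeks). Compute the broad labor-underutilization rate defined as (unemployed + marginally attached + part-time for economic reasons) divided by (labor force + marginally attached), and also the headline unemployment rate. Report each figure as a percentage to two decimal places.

Broad underutilization rate ≈ 9.53%; headline unemployment rate ≈ 6.09%.

Labor force = 1,386.06 + 89.83 = 1,475.89 thousand.
Numerator = 89.83 + 26.94 + 26.47 = 143.24 thousand.
Denominator = 1,475.89 + 26.94 = 1,502.83 thousand.
Broad rate = 143.24 / 1,502.83 = 9.53%.
Headline unemployment rate = 89.83 / 1,475.89 = 6.09%.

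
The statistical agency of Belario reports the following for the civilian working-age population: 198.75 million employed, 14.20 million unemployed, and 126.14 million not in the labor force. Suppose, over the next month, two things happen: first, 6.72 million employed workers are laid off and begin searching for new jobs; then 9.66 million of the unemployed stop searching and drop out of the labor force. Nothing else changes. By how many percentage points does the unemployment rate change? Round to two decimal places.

Initially, labor force = 198.75 + 14.20 = 212.95 million, so u = 14.20/212.95 = 6.67%.
After the first change, employed falls and unemployed rises by 6.72; labor force unchanged → E = 192.03, U = 20.92, labor force = 212.95 million.
After the second change, unemployed and labor force both fall by 9.66 → E = 192.03, U = 11.26, labor force = 203.29 million.
New unemployment rate = 11.26 / 203.29 = 5.54%.
Change = 5.54% − 6.67% = −1.13 percentage points.

The unemployment rate changes by −1.13 percentage points.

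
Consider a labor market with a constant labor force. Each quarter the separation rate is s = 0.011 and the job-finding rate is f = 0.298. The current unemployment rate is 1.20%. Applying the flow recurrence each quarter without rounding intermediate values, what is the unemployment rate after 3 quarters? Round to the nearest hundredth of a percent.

Unemployment rate after three quarters ≈ 2.78%.

With a fixed labor force, u_{t+1} = u_t + s·(1−u_t) − f·u_t = u_t·(1−s−f) + s.
Here 1−s−f = 0.691 and s = 0.011.
u_1 = 0.012000 × 0.691 + 0.011 = 0.019292.
u_2 = 0.019292 × 0.691 + 0.011 = 0.024331.
u_3 = 0.024331 × 0.691 + 0.011 = 0.027813.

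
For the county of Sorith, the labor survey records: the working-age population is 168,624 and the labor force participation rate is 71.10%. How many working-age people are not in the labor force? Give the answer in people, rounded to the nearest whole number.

Share not in the labor force = 1 − 0.7110 = 0.2890.
Not in labor force = 0.2890 × 168,624 ≈ 48,732.

About 48,732 are not in the labor force.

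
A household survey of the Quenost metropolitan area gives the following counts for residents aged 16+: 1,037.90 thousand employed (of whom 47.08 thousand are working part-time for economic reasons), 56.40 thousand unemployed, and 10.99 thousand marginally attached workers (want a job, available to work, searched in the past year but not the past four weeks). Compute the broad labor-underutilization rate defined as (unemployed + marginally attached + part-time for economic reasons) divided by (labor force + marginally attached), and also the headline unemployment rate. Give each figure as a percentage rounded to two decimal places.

Broad underutilization rate ≈ 10.36%; headline unemployment rate ≈ 5.15%.

Labor force = 1,037.90 + 56.40 = 1,094.30 thousand.
Numerator = 56.40 + 10.99 + 47.08 = 114.47 thousand.
Denominator = 1,094.30 + 10.99 = 1,105.29 thousand.
Broad rate = 114.47 / 1,105.29 = 10.36%.
Headline unemployment rate = 56.40 / 1,094.30 = 5.15%.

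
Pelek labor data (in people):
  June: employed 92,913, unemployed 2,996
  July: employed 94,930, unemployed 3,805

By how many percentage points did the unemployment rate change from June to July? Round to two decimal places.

June: labor force = 92,913 + 2,996 = 95,909; u = 2,996/95,909 = 3.12%.
July: labor force = 94,930 + 3,805 = 98,735; u = 3,805/98,735 = 3.85%.
Change = 3.85% − 3.12% = +0.73 pp.

The unemployment rate changed by +0.73 percentage points.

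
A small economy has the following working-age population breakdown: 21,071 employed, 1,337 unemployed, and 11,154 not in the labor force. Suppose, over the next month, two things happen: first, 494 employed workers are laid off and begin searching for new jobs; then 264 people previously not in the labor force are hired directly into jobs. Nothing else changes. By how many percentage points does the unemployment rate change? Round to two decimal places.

Initially, labor force = 21,071 + 1,337 = 22,408, so u = 1,337/22,408 = 5.97%.
After the first change, employed falls and unemployed rises by 494; labor force unchanged → E = 20,577, U = 1,831, labor force = 22,408.
After the second change, employed and labor force both rise by 264; unemployed unchanged → E = 20,841, U = 1,831, labor force = 22,672.
New unemployment rate = 1,831 / 22,672 = 8.08%.
Change = 8.08% − 5.97% = +2.11 percentage points.

The unemployment rate changes by +2.11 percentage points.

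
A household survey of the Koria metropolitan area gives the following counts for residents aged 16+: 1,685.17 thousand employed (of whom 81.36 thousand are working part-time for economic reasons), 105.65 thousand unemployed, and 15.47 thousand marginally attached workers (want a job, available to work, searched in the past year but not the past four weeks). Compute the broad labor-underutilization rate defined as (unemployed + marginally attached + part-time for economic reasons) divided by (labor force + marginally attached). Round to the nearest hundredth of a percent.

Labor force = 1,685.17 + 105.65 = 1,790.82 thousand.
Numerator = 105.65 + 15.47 + 81.36 = 202.48 thousand.
Denominator = 1,790.82 + 15.47 = 1,806.29 thousand.
Broad rate = 202.48 / 1,806.29 = 11.21%.

Broad underutilization rate ≈ 11.21%.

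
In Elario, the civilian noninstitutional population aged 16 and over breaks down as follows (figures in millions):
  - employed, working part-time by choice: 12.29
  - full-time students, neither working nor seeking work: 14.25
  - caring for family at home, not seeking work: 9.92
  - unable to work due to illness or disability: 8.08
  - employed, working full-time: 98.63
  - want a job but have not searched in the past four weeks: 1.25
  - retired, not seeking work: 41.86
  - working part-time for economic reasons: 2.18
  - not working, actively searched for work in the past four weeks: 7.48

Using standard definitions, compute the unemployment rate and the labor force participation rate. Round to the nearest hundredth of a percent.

Unemployment rate ≈ 6.20%; labor force participation rate ≈ 61.54%.

Employed = 12.29 + 98.63 + 2.18 = 113.10 million (anyone who worked, including part-time for economic reasons, counts as employed).
Unemployed = 7.48 million.
Labor force = 113.10 + 7.48 = 120.58 million.
Not in labor force = 14.25 + 9.92 + 8.08 + 1.25 + 41.86 = 75.36 million (those not working and not actively searching are outside the labor force — including those who want a job but have given up searching).
Civilian working-age population = 120.58 + 75.36 = 195.94 million.
Unemployment rate = 7.48 / 120.58 = 6.20%.
Labor force participation rate = 120.58 / 195.94 = 61.54%.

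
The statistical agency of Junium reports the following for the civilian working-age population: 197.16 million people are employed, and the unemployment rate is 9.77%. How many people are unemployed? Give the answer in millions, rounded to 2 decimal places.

Let U be the number unemployed. The labor force is E + U, and U/(E+U) = 0.0977.
So U = 0.0977 × 197.16 / (1 − 0.0977) = 19.2625 / 0.9023 ≈ 21.35 million.

About 21.35 million are unemployed.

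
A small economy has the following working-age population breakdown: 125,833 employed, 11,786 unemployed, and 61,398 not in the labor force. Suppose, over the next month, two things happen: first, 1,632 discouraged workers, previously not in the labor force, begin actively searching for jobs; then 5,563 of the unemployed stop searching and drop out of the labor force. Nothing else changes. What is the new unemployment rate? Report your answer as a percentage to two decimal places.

New unemployment rate ≈ 5.88%.

Initially, labor force = 125,833 + 11,786 = 137,619, so u = 11,786/137,619 = 8.56%.
After the first change, unemployed and labor force both rise by 1,632 → E = 125,833, U = 13,418, labor force = 139,251.
After the second change, unemployed and labor force both fall by 5,563 → E = 125,833, U = 7,855, labor force = 133,688.
New unemployment rate = 7,855 / 133,688 = 5.88%.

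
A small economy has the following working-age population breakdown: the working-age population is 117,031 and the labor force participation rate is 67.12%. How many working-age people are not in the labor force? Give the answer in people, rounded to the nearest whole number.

About 38,480 are not in the labor force.

Share not in the labor force = 1 − 0.6712 = 0.3288.
Not in labor force = 0.3288 × 117,031 ≈ 38,480.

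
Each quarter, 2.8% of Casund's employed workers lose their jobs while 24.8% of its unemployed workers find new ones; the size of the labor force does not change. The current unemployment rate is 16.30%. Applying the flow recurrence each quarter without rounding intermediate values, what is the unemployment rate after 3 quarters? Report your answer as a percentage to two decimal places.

Unemployment rate after three quarters ≈ 12.48%.

With a fixed labor force, u_{t+1} = u_t + s·(1−u_t) − f·u_t = u_t·(1−s−f) + s.
Here 1−s−f = 0.724 and s = 0.028.
u_1 = 0.163000 × 0.724 + 0.028 = 0.146012.
u_2 = 0.146012 × 0.724 + 0.028 = 0.133713.
u_3 = 0.133713 × 0.724 + 0.028 = 0.124808.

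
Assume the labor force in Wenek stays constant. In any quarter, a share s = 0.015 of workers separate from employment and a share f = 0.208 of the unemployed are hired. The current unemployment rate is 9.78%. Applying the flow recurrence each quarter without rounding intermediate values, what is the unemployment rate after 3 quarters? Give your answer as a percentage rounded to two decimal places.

With a fixed labor force, u_{t+1} = u_t + s·(1−u_t) − f·u_t = u_t·(1−s−f) + s.
Here 1−s−f = 0.777 and s = 0.015.
u_1 = 0.097800 × 0.777 + 0.015 = 0.090991.
u_2 = 0.090991 × 0.777 + 0.015 = 0.085700.
u_3 = 0.085700 × 0.777 + 0.015 = 0.081589.

Unemployment rate after three quarters ≈ 8.16%.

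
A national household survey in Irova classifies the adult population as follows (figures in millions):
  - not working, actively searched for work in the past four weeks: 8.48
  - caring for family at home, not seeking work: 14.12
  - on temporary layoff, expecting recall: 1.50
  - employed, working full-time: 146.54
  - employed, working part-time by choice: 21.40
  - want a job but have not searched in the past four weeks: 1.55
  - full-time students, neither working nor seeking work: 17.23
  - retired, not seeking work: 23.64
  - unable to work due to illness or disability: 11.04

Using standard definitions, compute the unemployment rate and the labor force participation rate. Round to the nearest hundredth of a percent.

Unemployment rate ≈ 5.61%; labor force participation rate ≈ 72.47%.

Employed = 146.54 + 21.40 = 167.94 million.
Unemployed = 8.48 + 1.50 = 9.98 million (jobless and actively searching, or on temporary layoff).
Labor force = 167.94 + 9.98 = 177.92 million.
Not in labor force = 14.12 + 1.55 + 17.23 + 23.64 + 11.04 = 67.58 million (those not working and not actively searching are outside the labor force — including those who want a job but have given up searching).
Civilian working-age population = 177.92 + 67.58 = 245.50 million.
Unemployment rate = 9.98 / 177.92 = 5.61%.
Labor force participation rate = 177.92 / 245.50 = 72.47%.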